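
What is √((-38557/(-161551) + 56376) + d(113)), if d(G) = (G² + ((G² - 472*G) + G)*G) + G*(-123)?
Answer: I*√407831488283141/9503 ≈ 2125.1*I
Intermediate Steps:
d(G) = G² - 123*G + G*(G² - 471*G) (d(G) = (G² + (G² - 471*G)*G) - 123*G = (G² + G*(G² - 471*G)) - 123*G = G² - 123*G + G*(G² - 471*G))
√((-38557/(-161551) + 56376) + d(113)) = √((-38557/(-161551) + 56376) + 113*(-123 + 113² - 470*113)) = √((-38557*(-1/161551) + 56376) + 113*(-123 + 12769 - 53110)) = √((38557/161551 + 56376) + 113*(-40464)) = √(9107637733/161551 - 4572432) = √(-729573324299/161551) = I*√407831488283141/9503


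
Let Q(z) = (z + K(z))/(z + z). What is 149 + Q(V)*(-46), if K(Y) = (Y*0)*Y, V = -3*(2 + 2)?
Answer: 126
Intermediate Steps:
V = -12 (V = -3*4 = -12)
K(Y) = 0 (K(Y) = 0*Y = 0)
Q(z) = ½ (Q(z) = (z + 0)/(z + z) = z/((2*z)) = z*(1/(2*z)) = ½)
149 + Q(V)*(-46) = 149 + (½)*(-46) = 149 - 23 = 126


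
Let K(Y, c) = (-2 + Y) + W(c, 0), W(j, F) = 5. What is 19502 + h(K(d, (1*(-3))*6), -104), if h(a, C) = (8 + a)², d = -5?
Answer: 19538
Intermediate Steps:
K(Y, c) = 3 + Y (K(Y, c) = (-2 + Y) + 5 = 3 + Y)
19502 + h(K(d, (1*(-3))*6), -104) = 19502 + (8 + (3 - 5))² = 19502 + (8 - 2)² = 19502 + 6² = 19502 + 36 = 19538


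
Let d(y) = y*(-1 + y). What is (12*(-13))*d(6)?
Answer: -4680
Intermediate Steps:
(12*(-13))*d(6) = (12*(-13))*(6*(-1 + 6)) = -936*5 = -156*30 = -4680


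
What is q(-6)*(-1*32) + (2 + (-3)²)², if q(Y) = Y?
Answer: 313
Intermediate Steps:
q(-6)*(-1*32) + (2 + (-3)²)² = -(-6)*32 + (2 + (-3)²)² = -6*(-32) + (2 + 9)² = 192 + 11² = 192 + 121 = 313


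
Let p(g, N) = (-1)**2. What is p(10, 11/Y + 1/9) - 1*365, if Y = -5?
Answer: -364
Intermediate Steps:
p(g, N) = 1
p(10, 11/Y + 1/9) - 1*365 = 1 - 1*365 = 1 - 365 = -364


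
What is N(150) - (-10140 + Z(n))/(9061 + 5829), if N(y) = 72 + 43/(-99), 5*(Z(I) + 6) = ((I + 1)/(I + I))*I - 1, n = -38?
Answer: 1065004901/14741100 ≈ 72.247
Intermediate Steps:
Z(I) = -61/10 + I/10 (Z(I) = -6 + (((I + 1)/(I + I))*I - 1)/5 = -6 + (((1 + I)/((2*I)))*I - 1)/5 = -6 + (((1 + I)*(1/(2*I)))*I - 1)/5 = -6 + (((1 + I)/(2*I))*I - 1)/5 = -6 + ((1/2 + I/2) - 1)/5 = -6 + (-1/2 + I/2)/5 = -6 + (-1/10 + I/10) = -61/10 + I/10)
N(y) = 7085/99 (N(y) = 72 + 43*(-1/99) = 72 - 43/99 = 7085/99)
N(150) - (-10140 + Z(n))/(9061 + 5829) = 7085/99 - (-10140 + (-61/10 + (1/10)*(-38)))/(9061 + 5829) = 7085/99 - (-10140 + (-61/10 - 19/5))/14890 = 7085/99 - (-10140 - 99/10)/14890 = 7085/99 - (-101499)/(10*14890) = 7085/99 - 1*(-101499/148900) = 7085/99 + 101499/148900 = 1065004901/14741100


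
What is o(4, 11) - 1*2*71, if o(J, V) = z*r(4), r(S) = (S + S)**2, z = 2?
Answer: -14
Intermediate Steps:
r(S) = 4*S**2 (r(S) = (2*S)**2 = 4*S**2)
o(J, V) = 128 (o(J, V) = 2*(4*4**2) = 2*(4*16) = 2*64 = 128)
o(4, 11) - 1*2*71 = 128 - 1*2*71 = 128 - 2*71 = 128 - 142 = -14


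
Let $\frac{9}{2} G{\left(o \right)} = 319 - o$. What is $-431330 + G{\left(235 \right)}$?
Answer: $- \frac{1293934}{3} \approx -4.3131 \cdot 10^{5}$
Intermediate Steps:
$G{\left(o \right)} = \frac{638}{9} - \frac{2 o}{9}$ ($G{\left(o \right)} = \frac{2 \left(319 - o\right)}{9} = \frac{638}{9} - \frac{2 o}{9}$)
$-431330 + G{\left(235 \right)} = -431330 + \left(\frac{638}{9} - \frac{470}{9}\right) = -431330 + \frac{56}{3} = - \frac{1293934}{3}$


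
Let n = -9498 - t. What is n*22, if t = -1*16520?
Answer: 154484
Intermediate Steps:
t = -16520
n = 7022 (n = -9498 - 1*(-16520) = -9498 + 16520 = 7022)
n*22 = 7022*22 = 154484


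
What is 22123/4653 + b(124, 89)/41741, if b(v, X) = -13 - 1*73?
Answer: 923035985/194220873 ≈ 4.7525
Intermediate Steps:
b(v, X) = -86 (b(v, X) = -13 - 73 = -86)
22123/4653 + b(124, 89)/41741 = 22123/4653 - 86/41741 = 923035985/194220873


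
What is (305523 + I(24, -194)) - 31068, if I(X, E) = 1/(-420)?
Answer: 115271099/420 ≈ 2.7446e+5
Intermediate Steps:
I(X, E) = -1/420
(305523 + I(24, -194)) - 31068 = (305523 - 1/420) - 31068 = 128319659/420 - 31068 = 115271099/420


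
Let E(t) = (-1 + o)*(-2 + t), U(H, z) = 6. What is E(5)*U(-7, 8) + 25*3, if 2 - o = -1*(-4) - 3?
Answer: 75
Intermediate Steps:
o = 1 (o = 2 - (-1*(-4) - 3) = 2 - (4 - 3) = 2 - 1*1 = 2 - 1 = 1)
E(t) = 0 (E(t) = (-1 + 1)*(-2 + t) = 0*(-2 + t) = 0)
E(5)*U(-7, 8) + 25*3 = 0*6 + 25*3 = 0 + 75 = 75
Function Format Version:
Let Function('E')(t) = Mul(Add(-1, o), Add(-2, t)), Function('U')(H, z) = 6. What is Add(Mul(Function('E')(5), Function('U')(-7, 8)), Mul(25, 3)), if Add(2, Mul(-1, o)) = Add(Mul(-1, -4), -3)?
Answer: 75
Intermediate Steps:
o = 1 (o = Add(2, Mul(-1, Add(Mul(-1, -4), -3))) = Add(2, Mul(-1, Add(4, -3))) = Add(2, Mul(-1, 1)) = Add(2, -1) = 1)
Function('E')(t) = 0 (Function('E')(t) = Mul(Add(-1, 1), Add(-2, t)) = Mul(0, Add(-2, t)) = 0)
Add(Mul(Function('E')(5), Function('U')(-7, 8)), Mul(25, 3)) = Add(Mul(0, 6), Mul(25, 3)) = Add(0, 75) = 75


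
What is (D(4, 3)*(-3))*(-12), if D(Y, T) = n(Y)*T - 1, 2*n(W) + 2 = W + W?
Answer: 288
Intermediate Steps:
n(W) = -1 + W (n(W) = -1 + (W + W)/2 = -1 + (2*W)/2 = -1 + W)
D(Y, T) = -1 + T*(-1 + Y) (D(Y, T) = (-1 + Y)*T - 1 = T*(-1 + Y) - 1 = -1 + T*(-1 + Y))
(D(4, 3)*(-3))*(-12) = ((-1 + 3*(-1 + 4))*(-3))*(-12) = ((-1 + 3*3)*(-3))*(-12) = ((-1 + 9)*(-3))*(-12) = (8*(-3))*(-12) = -24*(-12) = 288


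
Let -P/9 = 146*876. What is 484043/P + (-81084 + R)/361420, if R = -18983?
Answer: -72531585587/104004387720 ≈ -0.69739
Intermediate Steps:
P = -1151064 (P = -1314*876 = -9*127896 = -1151064)
484043/P + (-81084 + R)/361420 = 484043/(-1151064) + (-81084 - 18983)/361420 = 484043*(-1/1151064) - 100067*1/361420 = -484043/1151064 - 100067/361420 = -72531585587/104004387720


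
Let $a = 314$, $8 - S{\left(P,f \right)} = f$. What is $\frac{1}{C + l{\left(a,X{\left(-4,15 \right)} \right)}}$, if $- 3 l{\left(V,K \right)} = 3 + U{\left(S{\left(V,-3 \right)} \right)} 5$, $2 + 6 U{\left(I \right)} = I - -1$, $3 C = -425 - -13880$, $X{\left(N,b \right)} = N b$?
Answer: $\frac{9}{40331} \approx 0.00022315$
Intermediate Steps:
$S{\left(P,f \right)} = 8 - f$
$C = 4485$ ($C = \frac{-425 - -13880}{3} = \frac{-425 + 13880}{3} = \frac{1}{3} \cdot 13455 = 4485$)
$U{\left(I \right)} = - \frac{1}{6} + \frac{I}{6}$ ($U{\left(I \right)} = - \frac{1}{3} + \frac{I - -1}{6} = - \frac{1}{3} + \frac{I + 1}{6} = - \frac{1}{3} + \frac{1 + I}{6} = - \frac{1}{3} + \left(\frac{1}{6} + \frac{I}{6}\right) = - \frac{1}{6} + \frac{I}{6}$)
$l{\left(V,K \right)} = - \frac{34}{9}$ ($l{\left(V,K \right)} = - \frac{3 + \left(- \frac{1}{6} + \frac{8 - -3}{6}\right) 5}{3} = - \frac{3 + \left(- \frac{1}{6} + \frac{8 + 3}{6}\right) 5}{3} = - \frac{3 + \left(- \frac{1}{6} + \frac{1}{6} \cdot 11\right) 5}{3} = - \frac{3 + \left(- \frac{1}{6} + \frac{11}{6}\right) 5}{3} = - \frac{3 + \frac{5}{3} \cdot 5}{3} = - \frac{3 + \frac{25}{3}}{3} = \left(- \frac{1}{3}\right) \frac{34}{3} = - \frac{34}{9}$)
$\frac{1}{C + l{\left(a,X{\left(-4,15 \right)} \right)}} = \frac{1}{4485 - \frac{34}{9}} = \frac{1}{\frac{40331}{9}} = \frac{9}{40331}$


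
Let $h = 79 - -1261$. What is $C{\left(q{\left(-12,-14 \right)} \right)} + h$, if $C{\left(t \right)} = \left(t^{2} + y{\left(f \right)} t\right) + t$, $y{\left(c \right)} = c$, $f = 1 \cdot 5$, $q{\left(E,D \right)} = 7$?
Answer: $1431$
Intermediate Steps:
$f = 5$
$C{\left(t \right)} = t^{2} + 6 t$ ($C{\left(t \right)} = \left(t^{2} + 5 t\right) + t = t^{2} + 6 t$)
$h = 1340$ ($h = 79 + 1261 = 1340$)
$C{\left(q{\left(-12,-14 \right)} \right)} + h = 7 \left(6 + 7\right) + 1340 = 7 \cdot 13 + 1340 = 91 + 1340 = 1431$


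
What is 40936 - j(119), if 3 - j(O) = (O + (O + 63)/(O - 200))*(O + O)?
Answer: 5566339/81 ≈ 68720.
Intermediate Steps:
j(O) = 3 - 2*O*(O + (63 + O)/(-200 + O)) (j(O) = 3 - (O + (O + 63)/(O - 200))*(O + O) = 3 - (O + (63 + O)/(-200 + O))*2*O = 3 - 2*O*(O + (63 + O)/(-200 + O)))
40936 - j(119) = 40936 - (-600 - 123*119 - 2*119³ + 398*119²)/(-200 + 119) = 40936 - (-600 - 14637 - 2*1685159 + 398*14161)/(-81) = 40936 - (-1)*(-600 - 14637 - 3370318 + 5636078)/81 = 40936 - (-1)*2250523/81 = 40936 - 1*(-2250523/81) = 40936 + 2250523/81 = 5566339/81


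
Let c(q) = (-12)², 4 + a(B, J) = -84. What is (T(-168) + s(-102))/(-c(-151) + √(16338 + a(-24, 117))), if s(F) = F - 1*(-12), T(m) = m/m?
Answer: 6408/2243 + 2225*√26/4486 ≈ 5.3859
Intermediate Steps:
a(B, J) = -88 (a(B, J) = -4 - 84 = -88)
c(q) = 144
T(m) = 1
s(F) = 12 + F (s(F) = F + 12 = 12 + F)
(T(-168) + s(-102))/(-c(-151) + √(16338 + a(-24, 117))) = (1 + (12 - 102))/(-1*144 + √(16338 - 88)) = (1 - 90)/(-144 + √16250) = -89/(-144 + 25*√26)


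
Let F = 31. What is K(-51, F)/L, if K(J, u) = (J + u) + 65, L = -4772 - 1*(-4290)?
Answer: -45/482 ≈ -0.093361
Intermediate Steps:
L = -482 (L = -4772 + 4290 = -482)
K(J, u) = 65 + J + u
K(-51, F)/L = (65 - 51 + 31)/(-482) = 45*(-1/482) = -45/482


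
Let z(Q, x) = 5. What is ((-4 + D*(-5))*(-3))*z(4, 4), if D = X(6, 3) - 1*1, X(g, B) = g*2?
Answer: 885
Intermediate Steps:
X(g, B) = 2*g
D = 11 (D = 2*6 - 1*1 = 12 - 1 = 11)
((-4 + D*(-5))*(-3))*z(4, 4) = ((-4 + 11*(-5))*(-3))*5 = ((-4 - 55)*(-3))*5 = -59*(-3)*5 = 177*5 = 885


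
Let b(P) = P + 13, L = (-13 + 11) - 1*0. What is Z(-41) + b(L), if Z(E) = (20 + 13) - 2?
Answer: 42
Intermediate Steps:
Z(E) = 31 (Z(E) = 33 - 2 = 31)
L = -2 (L = -2 + 0 = -2)
b(P) = 13 + P
Z(-41) + b(L) = 31 + (13 - 2) = 31 + 11 = 42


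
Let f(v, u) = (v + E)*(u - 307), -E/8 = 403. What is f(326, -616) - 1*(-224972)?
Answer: 2899826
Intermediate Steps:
E = -3224 (E = -8*403 = -3224)
f(v, u) = (-3224 + v)*(-307 + u) (f(v, u) = (v - 3224)*(u - 307) = (-3224 + v)*(-307 + u))
f(326, -616) - 1*(-224972) = (989768 - 3224*(-616) - 307*326 - 616*326) - 1*(-224972) = (989768 + 1985984 - 100082 - 200816) + 224972 = 2674854 + 224972 = 2899826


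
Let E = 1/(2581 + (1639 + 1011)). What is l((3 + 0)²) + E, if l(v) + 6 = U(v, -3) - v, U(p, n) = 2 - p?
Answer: -115081/5231 ≈ -22.000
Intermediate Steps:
l(v) = -4 - 2*v (l(v) = -6 + ((2 - v) - v) = -6 + (2 - 2*v) = -4 - 2*v)
E = 1/5231 (E = 1/(2581 + 2650) = 1/5231 ≈ 0.00019117)
l((3 + 0)²) + E = (-4 - 2*(3 + 0)²) + 1/5231 = (-4 - 2*3²) + 1/5231 = (-4 - 2*9) + 1/5231 = (-4 - 18) + 1/5231 = -22 + 1/5231 = -115081/5231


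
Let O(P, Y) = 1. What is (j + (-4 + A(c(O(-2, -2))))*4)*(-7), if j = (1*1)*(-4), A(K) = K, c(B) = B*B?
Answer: 112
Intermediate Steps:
c(B) = B²
j = -4 (j = 1*(-4) = -4)
(j + (-4 + A(c(O(-2, -2))))*4)*(-7) = (-4 + (-4 + 1²)*4)*(-7) = (-4 + (-4 + 1)*4)*(-7) = (-4 - 3*4)*(-7) = (-4 - 12)*(-7) = -16*(-7) = 112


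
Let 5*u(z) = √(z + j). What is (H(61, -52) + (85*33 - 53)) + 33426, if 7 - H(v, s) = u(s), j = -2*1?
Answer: 36185 - 3*I*√6/5 ≈ 36185.0 - 1.4697*I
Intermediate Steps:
j = -2
u(z) = √(-2 + z)/5 (u(z) = √(z - 2)/5 = √(-2 + z)/5)
H(v, s) = 7 - √(-2 + s)/5
(H(61, -52) + (85*33 - 53)) + 33426 = ((7 - √(-2 - 52)/5) + (85*33 - 53)) + 33426 = ((7 - 3*I*√6/5) + (2805 - 53)) + 33426 = ((7 - 3*I*√6/5) + 2752) + 33426 = (2759 - 3*I*√6/5) + 33426 = 36185 - 3*I*√6/5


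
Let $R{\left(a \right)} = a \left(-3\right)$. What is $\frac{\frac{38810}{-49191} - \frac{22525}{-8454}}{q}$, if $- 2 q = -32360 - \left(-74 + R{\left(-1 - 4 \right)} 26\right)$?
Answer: $\frac{28886205}{251641938716} \approx 0.00011479$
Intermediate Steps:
$R{\left(a \right)} = - 3 a$
$q = 16338$ ($q = - \frac{-32360 - \left(-74 + - 3 \left(-1 - 4\right) 26\right)}{2} = - \frac{-32360 - \left(-74 + \left(-3\right) \left(-5\right) 26\right)}{2} = - \frac{-32360 - \left(-74 + 15 \cdot 26\right)}{2} = - \frac{-32360 - \left(-74 + 390\right)}{2} = - \frac{-32360 - 316}{2} = \left(- \frac{1}{2}\right) \left(-32676\right) = 16338$)
$\frac{\frac{38810}{-49191} - \frac{22525}{-8454}}{q} = \frac{\frac{38810}{-49191} - \frac{22525}{-8454}}{16338} = \left(38810 \left(- \frac{1}{49191}\right) - - \frac{22525}{8454}\right) \frac{1}{16338} = \left(- \frac{38810}{49191} + \frac{22525}{8454}\right) \frac{1}{16338} = \frac{86658615}{46206746} \cdot \frac{1}{16338} = \frac{28886205}{251641938716}$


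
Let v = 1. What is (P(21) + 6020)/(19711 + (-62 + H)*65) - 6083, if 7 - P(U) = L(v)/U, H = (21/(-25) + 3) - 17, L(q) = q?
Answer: -4699476298/772611 ≈ -6082.6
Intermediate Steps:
H = -371/25 (H = (21*(-1/25) + 3) - 17 = (-21/25 + 3) - 17 = 54/25 - 17 = -371/25 ≈ -14.840)
P(U) = 7 - 1/U
(P(21) + 6020)/(19711 + (-62 + H)*65) - 6083 = ((7 - 1/21) + 6020)/(19711 + (-62 - 371/25)*65) - 6083 = ((7 - 1*1/21) + 6020)/(19711 - 1921/25*65) - 6083 = ((7 - 1/21) + 6020)/(19711 - 24973/5) - 6083 = (146/21 + 6020)/(73582/5) - 6083 = (126566/21)*(5/73582) - 6083 = 316415/772611 - 6083 = -4699476298/772611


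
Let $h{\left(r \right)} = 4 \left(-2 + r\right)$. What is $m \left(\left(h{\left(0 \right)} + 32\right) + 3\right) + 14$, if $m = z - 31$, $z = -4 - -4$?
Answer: $-823$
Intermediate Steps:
$z = 0$ ($z = -4 + 4 = 0$)
$m = -31$ ($m = 0 - 31 = -31$)
$h{\left(r \right)} = -8 + 4 r$
$m \left(\left(h{\left(0 \right)} + 32\right) + 3\right) + 14 = - 31 \left(\left(\left(-8 + 4 \cdot 0\right) + 32\right) + 3\right) + 14 = - 31 \left(\left(\left(-8 + 0\right) + 32\right) + 3\right) + 14 = - 31 \left(\left(-8 + 32\right) + 3\right) + 14 = - 31 \left(24 + 3\right) + 14 = \left(-31\right) 27 + 14 = -837 + 14 = -823$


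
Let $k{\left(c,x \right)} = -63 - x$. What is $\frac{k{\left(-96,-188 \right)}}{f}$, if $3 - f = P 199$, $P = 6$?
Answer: $- \frac{125}{1191} \approx -0.10495$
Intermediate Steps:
$f = -1191$ ($f = 3 - 6 \cdot 199 = 3 - 1194 = -1191$)
$\frac{k{\left(-96,-188 \right)}}{f} = \frac{-63 - -188}{-1191} = \left(-63 + 188\right) \left(- \frac{1}{1191}\right) = 125 \left(- \frac{1}{1191}\right) = - \frac{125}{1191}$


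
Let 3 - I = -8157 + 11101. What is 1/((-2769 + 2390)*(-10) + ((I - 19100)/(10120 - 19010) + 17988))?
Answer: 8890/193628461 ≈ 4.5913e-5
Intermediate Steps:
I = -2941 (I = 3 - (-8157 + 11101) = 3 - 1*2944 = 3 - 2944 = -2941)
1/((-2769 + 2390)*(-10) + ((I - 19100)/(10120 - 19010) + 17988)) = 1/((-2769 + 2390)*(-10) + ((-2941 - 19100)/(10120 - 19010) + 17988)) = 1/(-379*(-10) + (-22041/(-8890) + 17988)) = 1/(3790 + (-22041*(-1/8890) + 17988)) = 1/(3790 + (22041/8890 + 17988)) = 1/(3790 + 159935361/8890) = 1/(193628461/8890) = 8890/193628461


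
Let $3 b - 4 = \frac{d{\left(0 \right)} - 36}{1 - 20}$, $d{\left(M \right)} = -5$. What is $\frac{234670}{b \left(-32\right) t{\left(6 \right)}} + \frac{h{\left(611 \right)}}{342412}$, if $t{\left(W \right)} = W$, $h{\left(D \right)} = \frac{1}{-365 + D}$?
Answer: $- \frac{7824453615739}{13140402912} \approx -595.45$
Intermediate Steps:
$b = \frac{39}{19}$ ($b = \frac{4}{3} + \frac{\left(-5 - 36\right) \frac{1}{1 - 20}}{3} = \frac{4}{3} + \frac{\left(-41\right) \frac{1}{-19}}{3} = \frac{4}{3} + \frac{\left(-41\right) \left(- \frac{1}{19}\right)}{3} = \frac{4}{3} + \frac{1}{3} \cdot \frac{41}{19} = \frac{4}{3} + \frac{41}{57} = \frac{39}{19} \approx 2.0526$)
$\frac{234670}{b \left(-32\right) t{\left(6 \right)}} + \frac{h{\left(611 \right)}}{342412} = \frac{234670}{\frac{39}{19} \left(-32\right) 6} + \frac{1}{\left(-365 + 611\right) 342412} = \frac{234670}{\left(- \frac{1248}{19}\right) 6} + \frac{1}{246} \cdot \frac{1}{342412} = \frac{234670}{- \frac{7488}{19}} + \frac{1}{246} \cdot \frac{1}{342412} = 234670 \left(- \frac{19}{7488}\right) + \frac{1}{84233352} = - \frac{2229365}{3744} + \frac{1}{84233352} = - \frac{7824453615739}{13140402912}$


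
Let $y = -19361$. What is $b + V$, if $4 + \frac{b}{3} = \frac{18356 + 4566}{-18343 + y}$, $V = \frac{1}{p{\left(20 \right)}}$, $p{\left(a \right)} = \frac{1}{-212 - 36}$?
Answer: $- \frac{1645301}{6284} \approx -261.82$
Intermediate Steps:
$p{\left(a \right)} = - \frac{1}{248}$ ($p{\left(a \right)} = \frac{1}{-248} = - \frac{1}{248}$)
$V = -248$ ($V = \frac{1}{- \frac{1}{248}} = -248$)
$b = - \frac{86869}{6284}$ ($b = -12 + 3 \frac{18356 + 4566}{-18343 - 19361} = -12 + 3 \frac{22922}{-37704} = -12 + 3 \cdot 22922 \left(- \frac{1}{37704}\right) = -12 + 3 \left(- \frac{11461}{18852}\right) = -12 - \frac{11461}{6284} = - \frac{86869}{6284} \approx -13.824$)
$b + V = - \frac{86869}{6284} - 248 = - \frac{1645301}{6284}$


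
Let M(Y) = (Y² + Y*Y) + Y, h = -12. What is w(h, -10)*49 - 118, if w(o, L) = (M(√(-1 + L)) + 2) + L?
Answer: -1588 + 49*I*√11 ≈ -1588.0 + 162.51*I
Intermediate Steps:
M(Y) = Y + 2*Y² (M(Y) = (Y² + Y²) + Y = 2*Y² + Y = Y + 2*Y²)
w(o, L) = 2 + L + √(-1 + L)*(1 + 2*√(-1 + L)) (w(o, L) = (√(-1 + L)*(1 + 2*√(-1 + L)) + 2) + L = (2 + √(-1 + L)*(1 + 2*√(-1 + L))) + L = 2 + L + √(-1 + L)*(1 + 2*√(-1 + L)))
w(h, -10)*49 - 118 = (√(-1 - 10) + 3*(-10))*49 - 118 = (√(-11) - 30)*49 - 118 = (I*√11 - 30)*49 - 118 = (-30 + I*√11)*49 - 118 = (-1470 + 49*I*√11) - 118 = -1588 + 49*I*√11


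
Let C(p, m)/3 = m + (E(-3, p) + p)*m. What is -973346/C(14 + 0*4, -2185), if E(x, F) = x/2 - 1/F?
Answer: 3406711/308085 ≈ 11.058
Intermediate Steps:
E(x, F) = x/2 - 1/F (E(x, F) = x*(½) - 1/F = x/2 - 1/F)
C(p, m) = 3*m + 3*m*(-3/2 + p - 1/p) (C(p, m) = 3*(m + (((½)*(-3) - 1/p) + p)*m) = 3*(m + ((-3/2 - 1/p) + p)*m) = 3*(m + (-3/2 + p - 1/p)*m) = 3*(m + m*(-3/2 + p - 1/p)) = 3*m + 3*m*(-3/2 + p - 1/p))
-973346/C(14 + 0*4, -2185) = -973346*(-2*(14 + 0*4)/(6555*(-2 - (14 + 0*4) + 2*(14 + 0*4)²))) = -973346*(-2*(14 + 0)/(6555*(-2 - (14 + 0) + 2*(14 + 0)²))) = -973346*(-28/(6555*(-2 - 1*14 + 2*14²))) = -973346*(-28/(6555*(-2 - 14 + 2*196))) = -973346*(-28/(6555*(-2 - 14 + 392))) = -973346/((3/2)*(-2185)*(1/14)*376) = -973346/(-616170/7) = -973346*(-7/616170) = 3406711/308085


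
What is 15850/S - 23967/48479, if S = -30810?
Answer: -150681542/149363799 ≈ -1.0088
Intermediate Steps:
15850/S - 23967/48479 = 15850/(-30810) - 23967/48479 = 15850*(-1/30810) - 23967*1/48479 = -1585/3081 - 23967/48479 = -150681542/149363799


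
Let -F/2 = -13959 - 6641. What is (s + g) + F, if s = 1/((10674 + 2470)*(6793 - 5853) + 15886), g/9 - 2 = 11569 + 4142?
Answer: 2259199830783/12371246 ≈ 1.8262e+5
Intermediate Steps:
g = 141417 (g = 18 + 9*(11569 + 4142) = 18 + 9*15711 = 18 + 141399 = 141417)
F = 41200 (F = -2*(-13959 - 6641) = -2*(-20600) = 41200)
s = 1/12371246 (s = 1/(13144*940 + 15886) = 1/(12355360 + 15886) = 1/12371246 ≈ 8.0833e-8)
(s + g) + F = (1/12371246 + 141417) + 41200 = 1749504495583/12371246 + 41200 = 2259199830783/12371246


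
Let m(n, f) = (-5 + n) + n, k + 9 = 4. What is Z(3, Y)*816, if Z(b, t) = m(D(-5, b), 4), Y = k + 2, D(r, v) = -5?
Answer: -12240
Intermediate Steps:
k = -5 (k = -9 + 4 = -5)
m(n, f) = -5 + 2*n
Y = -3 (Y = -5 + 2 = -3)
Z(b, t) = -15 (Z(b, t) = -5 + 2*(-5) = -5 - 10 = -15)
Z(3, Y)*816 = -15*816 = -12240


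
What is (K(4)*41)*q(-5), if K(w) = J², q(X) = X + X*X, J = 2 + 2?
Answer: 13120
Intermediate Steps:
J = 4
q(X) = X + X²
K(w) = 16 (K(w) = 4² = 16)
(K(4)*41)*q(-5) = (16*41)*(-5*(1 - 5)) = 656*(-5*(-4)) = 656*20 = 13120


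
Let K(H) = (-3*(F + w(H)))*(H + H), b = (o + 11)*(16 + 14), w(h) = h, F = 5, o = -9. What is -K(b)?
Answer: 23400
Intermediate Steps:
b = 60 (b = (-9 + 11)*(16 + 14) = 2*30 = 60)
K(H) = 2*H*(-15 - 3*H) (K(H) = (-3*(5 + H))*(H + H) = (-15 - 3*H)*(2*H) = 2*H*(-15 - 3*H))
-K(b) = -(-6)*60*(5 + 60) = -(-6)*60*65 = -1*(-23400) = 23400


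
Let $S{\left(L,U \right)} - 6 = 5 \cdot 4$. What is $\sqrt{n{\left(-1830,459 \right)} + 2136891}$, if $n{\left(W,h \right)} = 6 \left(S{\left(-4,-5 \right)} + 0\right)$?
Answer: $\sqrt{2137047} \approx 1461.9$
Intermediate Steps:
$S{\left(L,U \right)} = 26$ ($S{\left(L,U \right)} = 6 + 5 \cdot 4 = 6 + 20 = 26$)
$n{\left(W,h \right)} = 156$ ($n{\left(W,h \right)} = 6 \left(26 + 0\right) = 6 \cdot 26 = 156$)
$\sqrt{n{\left(-1830,459 \right)} + 2136891} = \sqrt{156 + 2136891} = \sqrt{2137047}$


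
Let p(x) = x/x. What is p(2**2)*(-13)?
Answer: -13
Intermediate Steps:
p(x) = 1
p(2**2)*(-13) = 1*(-13) = -13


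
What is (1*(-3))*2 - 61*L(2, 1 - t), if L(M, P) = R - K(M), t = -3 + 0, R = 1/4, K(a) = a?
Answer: 403/4 ≈ 100.75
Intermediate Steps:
R = ¼ ≈ 0.25000
t = -3
L(M, P) = ¼ - M
(1*(-3))*2 - 61*L(2, 1 - t) = (1*(-3))*2 - 61*(¼ - 1*2) = -3*2 - 61*(¼ - 2) = -6 - 61*(-7/4) = -6 + 427/4 = 403/4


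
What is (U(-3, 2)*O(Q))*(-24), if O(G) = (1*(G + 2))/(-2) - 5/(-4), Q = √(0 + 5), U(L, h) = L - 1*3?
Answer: 36 - 72*√5 ≈ -125.00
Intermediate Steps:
U(L, h) = -3 + L (U(L, h) = L - 3 = -3 + L)
Q = √5 ≈ 2.2361
O(G) = ¼ - G/2 (O(G) = (1*(2 + G))*(-½) - 5*(-¼) = (2 + G)*(-½) + 5/4 = (-1 - G/2) + 5/4 = ¼ - G/2)
(U(-3, 2)*O(Q))*(-24) = ((-3 - 3)*(¼ - √5/2))*(-24) = -6*(¼ - √5/2)*(-24) = (-3/2 + 3*√5)*(-24) = 36 - 72*√5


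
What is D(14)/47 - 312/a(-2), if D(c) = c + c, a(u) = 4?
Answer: -3638/47 ≈ -77.404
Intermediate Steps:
D(c) = 2*c
D(14)/47 - 312/a(-2) = (2*14)/47 - 312/4 = 28*(1/47) - 312*¼ = 28/47 - 78 = -3638/47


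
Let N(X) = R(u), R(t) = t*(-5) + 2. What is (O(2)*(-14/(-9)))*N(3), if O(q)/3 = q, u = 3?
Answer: -364/3 ≈ -121.33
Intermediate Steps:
R(t) = 2 - 5*t (R(t) = -5*t + 2 = 2 - 5*t)
N(X) = -13 (N(X) = 2 - 5*3 = 2 - 15 = -13)
O(q) = 3*q
(O(2)*(-14/(-9)))*N(3) = ((3*2)*(-14/(-9)))*(-13) = (6*(-14*(-⅑)))*(-13) = (6*(14/9))*(-13) = (28/3)*(-13) = -364/3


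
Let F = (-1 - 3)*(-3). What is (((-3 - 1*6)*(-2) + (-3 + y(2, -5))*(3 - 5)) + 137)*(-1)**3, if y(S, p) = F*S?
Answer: -113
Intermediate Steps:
F = 12 (F = -4*(-3) = 12)
y(S, p) = 12*S
(((-3 - 1*6)*(-2) + (-3 + y(2, -5))*(3 - 5)) + 137)*(-1)**3 = (((-3 - 1*6)*(-2) + (-3 + 12*2)*(3 - 5)) + 137)*(-1)**3 = (((-3 - 6)*(-2) + (-3 + 24)*(-2)) + 137)*(-1) = ((-9*(-2) + 21*(-2)) + 137)*(-1) = ((18 - 42) + 137)*(-1) = (-24 + 137)*(-1) = 113*(-1) = -113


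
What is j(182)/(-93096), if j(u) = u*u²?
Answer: -753571/11637 ≈ -64.756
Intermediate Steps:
j(u) = u³
j(182)/(-93096) = 182³/(-93096) = 6028568*(-1/93096) = -753571/11637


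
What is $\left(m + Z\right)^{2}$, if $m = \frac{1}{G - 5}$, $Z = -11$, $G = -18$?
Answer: $\frac{64516}{529} \approx 121.96$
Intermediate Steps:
$m = - \frac{1}{23}$ ($m = \frac{1}{-18 - 5} = \frac{1}{-23} = - \frac{1}{23} \approx -0.043478$)
$\left(m + Z\right)^{2} = \left(- \frac{1}{23} - 11\right)^{2} = \left(- \frac{254}{23}\right)^{2} = \frac{64516}{529}$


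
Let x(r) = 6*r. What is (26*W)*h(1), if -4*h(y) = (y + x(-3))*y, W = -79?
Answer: -17459/2 ≈ -8729.5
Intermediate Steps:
h(y) = -y*(-18 + y)/4 (h(y) = -(y + 6*(-3))*y/4 = -(y - 18)*y/4 = -(-18 + y)*y/4 = -y*(-18 + y)/4)
(26*W)*h(1) = (26*(-79))*((¼)*1*(18 - 1*1)) = -1027*(18 - 1)/2 = -1027*17/2 = -2054*17/4 = -17459/2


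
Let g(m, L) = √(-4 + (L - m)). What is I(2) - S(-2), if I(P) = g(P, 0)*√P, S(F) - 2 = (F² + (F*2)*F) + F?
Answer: -12 + 2*I*√3 ≈ -12.0 + 3.4641*I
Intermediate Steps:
S(F) = 2 + F + 3*F² (S(F) = 2 + ((F² + (F*2)*F) + F) = 2 + ((F² + (2*F)*F) + F) = 2 + ((F² + 2*F²) + F) = 2 + (3*F² + F) = 2 + (F + 3*F²) = 2 + F + 3*F²)
g(m, L) = √(-4 + L - m)
I(P) = √P*√(-4 - P) (I(P) = √(-4 + 0 - P)*√P = √(-4 - P)*√P = √P*√(-4 - P))
I(2) - S(-2) = √2*√(-4 - 1*2) - (2 - 2 + 3*(-2)²) = √2*√(-4 - 2) - (2 - 2 + 3*4) = √2*√(-6) - (2 - 2 + 12) = √2*(I*√6) - 1*12 = 2*I*√3 - 12 = -12 + 2*I*√3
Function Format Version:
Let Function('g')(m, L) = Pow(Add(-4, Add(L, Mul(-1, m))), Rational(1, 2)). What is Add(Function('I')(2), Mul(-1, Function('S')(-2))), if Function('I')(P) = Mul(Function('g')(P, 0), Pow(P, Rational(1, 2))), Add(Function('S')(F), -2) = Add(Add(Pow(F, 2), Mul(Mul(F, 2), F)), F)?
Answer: Add(-12, Mul(2, I, Pow(3, Rational(1, 2)))) ≈ Add(-12.000, Mul(3.4641, I))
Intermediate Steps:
Function('S')(F) = Add(2, F, Mul(3, Pow(F, 2))) (Function('S')(F) = Add(2, Add(Add(Pow(F, 2), Mul(Mul(F, 2), F)), F)) = Add(2, Add(Add(Pow(F, 2), Mul(Mul(2, F), F)), F)) = Add(2, Add(Add(Pow(F, 2), Mul(2, Pow(F, 2))), F)) = Add(2, Add(Mul(3, Pow(F, 2)), F)) = Add(2, Add(F, Mul(3, Pow(F, 2)))) = Add(2, F, Mul(3, Pow(F, 2))))
Function('g')(m, L) = Pow(Add(-4, L, Mul(-1, m)), Rational(1, 2))
Function('I')(P) = Mul(Pow(P, Rational(1, 2)), Pow(Add(-4, Mul(-1, P)), Rational(1, 2))) (Function('I')(P) = Mul(Pow(Add(-4, 0, Mul(-1, P)), Rational(1, 2)), Pow(P, Rational(1, 2))) = Mul(Pow(Add(-4, Mul(-1, P)), Rational(1, 2)), Pow(P, Rational(1, 2))) = Mul(Pow(P, Rational(1, 2)), Pow(Add(-4, Mul(-1, P)), Rational(1, 2))))
Add(Function('I')(2), Mul(-1, Function('S')(-2))) = Add(Mul(Pow(2, Rational(1, 2)), Pow(Add(-4, Mul(-1, 2)), Rational(1, 2))), Mul(-1, Add(2, -2, Mul(3, Pow(-2, 2))))) = Add(Mul(Pow(2, Rational(1, 2)), Pow(Add(-4, -2), Rational(1, 2))), Mul(-1, Add(2, -2, Mul(3, 4)))) = Add(Mul(Pow(2, Rational(1, 2)), Pow(-6, Rational(1, 2))), Mul(-1, Add(2, -2, 12))) = Add(Mul(Pow(2, Rational(1, 2)), Mul(I, Pow(6, Rational(1, 2)))), Mul(-1, 12)) = Add(Mul(2, I, Pow(3, Rational(1, 2))), -12) = Add(-12, Mul(2, I, Pow(3, Rational(1, 2))))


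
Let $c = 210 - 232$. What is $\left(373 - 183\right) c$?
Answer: $-4180$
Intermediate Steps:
$c = -22$ ($c = 210 - 232 = -22$)
$\left(373 - 183\right) c = \left(373 - 183\right) \left(-22\right) = 190 \left(-22\right) = -4180$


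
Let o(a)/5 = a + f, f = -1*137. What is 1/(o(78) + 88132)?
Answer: 1/87837 ≈ 1.1385e-5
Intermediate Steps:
f = -137
o(a) = -685 + 5*a (o(a) = 5*(a - 137) = 5*(-137 + a) = -685 + 5*a)
1/(o(78) + 88132) = 1/((-685 + 5*78) + 88132) = 1/((-685 + 390) + 88132) = 1/(-295 + 88132) = 1/87837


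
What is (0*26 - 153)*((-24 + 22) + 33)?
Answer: -4743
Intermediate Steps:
(0*26 - 153)*((-24 + 22) + 33) = (0 - 153)*(-2 + 33) = -153*31 = -4743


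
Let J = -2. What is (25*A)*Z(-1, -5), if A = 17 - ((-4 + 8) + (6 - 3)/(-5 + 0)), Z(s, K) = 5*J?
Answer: -3400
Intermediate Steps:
Z(s, K) = -10 (Z(s, K) = 5*(-2) = -10)
A = 68/5 (A = 17 - (4 + 3/(-5)) = 17 - (4 + 3*(-⅕)) = 17 - (4 - ⅗) = 17 - 1*17/5 = 17 - 17/5 = 68/5 ≈ 13.600)
(25*A)*Z(-1, -5) = (25*(68/5))*(-10) = 340*(-10) = -3400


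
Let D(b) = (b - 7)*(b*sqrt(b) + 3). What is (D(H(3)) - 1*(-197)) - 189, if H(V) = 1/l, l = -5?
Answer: -68/5 + 36*I*sqrt(5)/125 ≈ -13.6 + 0.64399*I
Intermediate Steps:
H(V) = -1/5 (H(V) = 1/(-5) = 1*(-1/5) = -1/5)
D(b) = (-7 + b)*(3 + b**(3/2)) (D(b) = (-7 + b)*(b**(3/2) + 3) = (-7 + b)*(3 + b**(3/2)))
(D(H(3)) - 1*(-197)) - 189 = ((-21 + (-1/5)**(5/2) - (-7)*I*sqrt(5)/25 + 3*(-1/5)) - 1*(-197)) - 189 = ((-21 + I*sqrt(5)/125 - (-7)*I*sqrt(5)/25 - 3/5) + 197) - 189 = ((-21 + I*sqrt(5)/125 + 7*I*sqrt(5)/25 - 3/5) + 197) - 189 = ((-108/5 + 36*I*sqrt(5)/125) + 197) - 189 = (877/5 + 36*I*sqrt(5)/125) - 189 = -68/5 + 36*I*sqrt(5)/125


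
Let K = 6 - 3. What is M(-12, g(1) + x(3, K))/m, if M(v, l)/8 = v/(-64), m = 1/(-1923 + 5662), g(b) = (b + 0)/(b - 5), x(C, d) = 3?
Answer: 11217/2 ≈ 5608.5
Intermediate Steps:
K = 3
g(b) = b/(-5 + b)
m = 1/3739 ≈ 0.00026745
M(v, l) = -v/8 (M(v, l) = 8*(v/(-64)) = 8*(v*(-1/64)) = 8*(-v/64) = -v/8)
M(-12, g(1) + x(3, K))/m = (-1/8*(-12))/(1/3739) = (3/2)*3739 = 11217/2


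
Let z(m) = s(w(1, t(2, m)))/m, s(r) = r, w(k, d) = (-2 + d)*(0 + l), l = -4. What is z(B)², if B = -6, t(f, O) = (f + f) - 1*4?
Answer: 16/9 ≈ 1.7778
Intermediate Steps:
t(f, O) = -4 + 2*f (t(f, O) = 2*f - 4 = -4 + 2*f)
w(k, d) = 8 - 4*d (w(k, d) = (-2 + d)*(0 - 4) = (-2 + d)*(-4) = 8 - 4*d)
z(m) = 8/m (z(m) = (8 - 4*(-4 + 2*2))/m = (8 - 4*(-4 + 4))/m = (8 - 4*0)/m = (8 + 0)/m = 8/m)
z(B)² = (8/(-6))² = (8*(-⅙))² = (-4/3)² = 16/9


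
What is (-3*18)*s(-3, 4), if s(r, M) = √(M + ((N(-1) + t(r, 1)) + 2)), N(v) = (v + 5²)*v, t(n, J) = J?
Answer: -54*I*√17 ≈ -222.65*I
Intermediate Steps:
N(v) = v*(25 + v) (N(v) = (v + 25)*v = (25 + v)*v = v*(25 + v))
s(r, M) = √(-21 + M) (s(r, M) = √(M + ((-(25 - 1) + 1) + 2)) = √(M + ((-1*24 + 1) + 2)) = √(M + ((-24 + 1) + 2)) = √(M + (-23 + 2)) = √(M - 21) = √(-21 + M))
(-3*18)*s(-3, 4) = (-3*18)*√(-21 + 4) = -54*I*√17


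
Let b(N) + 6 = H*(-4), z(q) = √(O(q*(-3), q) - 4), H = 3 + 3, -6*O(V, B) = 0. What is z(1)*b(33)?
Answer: -60*I ≈ -60.0*I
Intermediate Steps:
O(V, B) = 0 (O(V, B) = -⅙*0 = 0)
H = 6
z(q) = 2*I (z(q) = √(0 - 4) = √(-4) = 2*I)
b(N) = -30 (b(N) = -6 + 6*(-4) = -6 - 24 = -30)
z(1)*b(33) = (2*I)*(-30) = -60*I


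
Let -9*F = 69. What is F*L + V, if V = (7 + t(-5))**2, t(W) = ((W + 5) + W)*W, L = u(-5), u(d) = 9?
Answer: 955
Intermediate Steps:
F = -23/3 (F = -1/9*69 = -23/3 ≈ -7.6667)
L = 9
t(W) = W*(5 + 2*W) (t(W) = ((5 + W) + W)*W = (5 + 2*W)*W = W*(5 + 2*W))
V = 1024 (V = (7 - 5*(5 + 2*(-5)))**2 = (7 - 5*(5 - 10))**2 = (7 - 5*(-5))**2 = (7 + 25)**2 = 32**2 = 1024)
F*L + V = -23/3*9 + 1024 = -69 + 1024 = 955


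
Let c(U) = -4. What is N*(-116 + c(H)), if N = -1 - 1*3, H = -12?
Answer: 480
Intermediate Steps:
N = -4 (N = -1 - 3 = -4)
N*(-116 + c(H)) = -4*(-116 - 4) = -4*(-120) = 480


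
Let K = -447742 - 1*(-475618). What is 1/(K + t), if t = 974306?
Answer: 1/1002182 ≈ 9.9782e-7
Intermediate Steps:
K = 27876 (K = -447742 + 475618 = 27876)
1/(K + t) = 1/(27876 + 974306) = 1/1002182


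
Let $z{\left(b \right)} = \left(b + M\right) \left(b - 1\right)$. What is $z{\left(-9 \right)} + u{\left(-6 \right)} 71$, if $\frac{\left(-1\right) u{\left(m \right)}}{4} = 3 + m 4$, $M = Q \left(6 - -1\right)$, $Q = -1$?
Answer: $6124$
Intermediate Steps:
$M = -7$ ($M = - (6 - -1) = - (6 + 1) = \left(-1\right) 7 = -7$)
$u{\left(m \right)} = -12 - 16 m$ ($u{\left(m \right)} = - 4 \left(3 + m 4\right) = - 4 \left(3 + 4 m\right) = -12 - 16 m$)
$z{\left(b \right)} = \left(-1 + b\right) \left(-7 + b\right)$ ($z{\left(b \right)} = \left(b - 7\right) \left(b - 1\right) = \left(-7 + b\right) \left(-1 + b\right) = \left(-1 + b\right) \left(-7 + b\right)$)
$z{\left(-9 \right)} + u{\left(-6 \right)} 71 = \left(7 + \left(-9\right)^{2} - -72\right) + \left(-12 - -96\right) 71 = \left(7 + 81 + 72\right) + \left(-12 + 96\right) 71 = 160 + 84 \cdot 71 = 160 + 5964 = 6124$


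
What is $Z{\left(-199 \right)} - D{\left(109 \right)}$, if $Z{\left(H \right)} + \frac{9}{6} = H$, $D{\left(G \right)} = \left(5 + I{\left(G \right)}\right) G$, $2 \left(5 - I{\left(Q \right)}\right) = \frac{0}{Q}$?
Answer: $- \frac{2581}{2} \approx -1290.5$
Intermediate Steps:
$I{\left(Q \right)} = 5$ ($I{\left(Q \right)} = 5 - \frac{0 \frac{1}{Q}}{2} = 5 - 0 = 5 + 0 = 5$)
$D{\left(G \right)} = 10 G$ ($D{\left(G \right)} = \left(5 + 5\right) G = 10 G$)
$Z{\left(H \right)} = - \frac{3}{2} + H$
$Z{\left(-199 \right)} - D{\left(109 \right)} = \left(- \frac{3}{2} - 199\right) - 10 \cdot 109 = - \frac{401}{2} - 1090 = - \frac{2581}{2}$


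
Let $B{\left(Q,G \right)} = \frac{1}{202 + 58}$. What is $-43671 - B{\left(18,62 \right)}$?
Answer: $- \frac{11354461}{260} \approx -43671.0$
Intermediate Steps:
$B{\left(Q,G \right)} = \frac{1}{260}$
$-43671 - B{\left(18,62 \right)} = -43671 - \frac{1}{260} = - \frac{11354461}{260}$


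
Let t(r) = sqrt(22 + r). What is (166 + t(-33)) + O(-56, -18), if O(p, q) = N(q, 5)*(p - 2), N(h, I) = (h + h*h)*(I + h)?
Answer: 230890 + I*sqrt(11) ≈ 2.3089e+5 + 3.3166*I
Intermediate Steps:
N(h, I) = (I + h)*(h + h**2) (N(h, I) = (h + h**2)*(I + h) = (I + h)*(h + h**2))
O(p, q) = q*(-2 + p)*(5 + q**2 + 6*q) (O(p, q) = (q*(5 + q + q**2 + 5*q))*(p - 2) = (q*(5 + q**2 + 6*q))*(-2 + p) = q*(-2 + p)*(5 + q**2 + 6*q))
(166 + t(-33)) + O(-56, -18) = (166 + sqrt(22 - 33)) - 18*(-2 - 56)*(5 + (-18)**2 + 6*(-18)) = (166 + sqrt(-11)) - 18*(-58)*(5 + 324 - 108) = (166 + I*sqrt(11)) - 18*(-58)*221 = (166 + I*sqrt(11)) + 230724 = 230890 + I*sqrt(11)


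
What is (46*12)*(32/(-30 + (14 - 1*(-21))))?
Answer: 17664/5 ≈ 3532.8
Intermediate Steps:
(46*12)*(32/(-30 + (14 - 1*(-21)))) = 552*(32/(-30 + (14 + 21))) = 552*(32/(-30 + 35)) = 552*(32/5) = 17664/5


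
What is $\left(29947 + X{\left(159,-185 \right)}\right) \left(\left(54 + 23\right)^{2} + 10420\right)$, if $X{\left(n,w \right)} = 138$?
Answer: $491859665$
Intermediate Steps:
$\left(29947 + X{\left(159,-185 \right)}\right) \left(\left(54 + 23\right)^{2} + 10420\right) = \left(29947 + 138\right) \left(\left(54 + 23\right)^{2} + 10420\right) = 30085 \left(77^{2} + 10420\right) = 30085 \left(5929 + 10420\right) = 30085 \cdot 16349 = 491859665$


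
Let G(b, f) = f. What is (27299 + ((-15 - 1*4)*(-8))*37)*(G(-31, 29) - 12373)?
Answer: -406401512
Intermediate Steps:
(27299 + ((-15 - 1*4)*(-8))*37)*(G(-31, 29) - 12373) = (27299 + ((-15 - 1*4)*(-8))*37)*(29 - 12373) = (27299 + ((-15 - 4)*(-8))*37)*(-12344) = (27299 - 19*(-8)*37)*(-12344) = (27299 + 152*37)*(-12344) = (27299 + 5624)*(-12344) = 32923*(-12344) = -406401512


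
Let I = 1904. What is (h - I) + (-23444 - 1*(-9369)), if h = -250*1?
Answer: -16229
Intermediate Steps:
h = -250
(h - I) + (-23444 - 1*(-9369)) = (-250 - 1*1904) + (-23444 - 1*(-9369)) = (-250 - 1904) + (-23444 + 9369) = -2154 - 14075 = -16229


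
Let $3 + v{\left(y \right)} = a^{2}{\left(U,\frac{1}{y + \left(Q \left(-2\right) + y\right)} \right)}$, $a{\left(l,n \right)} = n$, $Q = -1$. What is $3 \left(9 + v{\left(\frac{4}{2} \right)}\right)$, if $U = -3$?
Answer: $\frac{217}{12} \approx 18.083$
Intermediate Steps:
$v{\left(y \right)} = -3 + \frac{1}{\left(2 + 2 y\right)^{2}}$ ($v{\left(y \right)} = -3 + \left(\frac{1}{y + \left(\left(-1\right) \left(-2\right) + y\right)}\right)^{2} = -3 + \left(\frac{1}{y + \left(2 + y\right)}\right)^{2} = -3 + \left(\frac{1}{2 + 2 y}\right)^{2} = -3 + \frac{1}{\left(2 + 2 y\right)^{2}}$)
$3 \left(9 + v{\left(\frac{4}{2} \right)}\right) = 3 \left(9 - \left(3 - \frac{1}{4 \left(1 + \frac{4}{2}\right)^{2}}\right)\right) = 3 \left(9 - \left(3 - \frac{1}{4 \left(1 + 4 \cdot \frac{1}{2}\right)^{2}}\right)\right) = 3 \left(9 - \left(3 - \frac{1}{4 \left(1 + 2\right)^{2}}\right)\right) = 3 \left(9 - \left(3 - \frac{1}{4 \cdot 9}\right)\right) = 3 \left(9 + \left(-3 + \frac{1}{4} \cdot \frac{1}{9}\right)\right) = 3 \left(9 + \left(-3 + \frac{1}{36}\right)\right) = 3 \left(9 - \frac{107}{36}\right) = 3 \cdot \frac{217}{36} = \frac{217}{12}$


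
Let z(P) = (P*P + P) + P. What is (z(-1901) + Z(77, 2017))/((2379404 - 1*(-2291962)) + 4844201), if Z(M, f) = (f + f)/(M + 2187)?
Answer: 4086520885/10771621844 ≈ 0.37938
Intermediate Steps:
Z(M, f) = 2*f/(2187 + M) (Z(M, f) = (2*f)/(2187 + M) = 2*f/(2187 + M))
z(P) = P**2 + 2*P (z(P) = (P**2 + P) + P = (P + P**2) + P = P**2 + 2*P)
(z(-1901) + Z(77, 2017))/((2379404 - 1*(-2291962)) + 4844201) = (-1901*(2 - 1901) + 2*2017/(2187 + 77))/((2379404 - 1*(-2291962)) + 4844201) = (-1901*(-1899) + 2*2017/2264)/((2379404 + 2291962) + 4844201) = (3609999 + 2*2017*(1/2264))/(4671366 + 4844201) = (3609999 + 2017/1132)/9515567 = (4086520885/1132)*(1/9515567) = 4086520885/10771621844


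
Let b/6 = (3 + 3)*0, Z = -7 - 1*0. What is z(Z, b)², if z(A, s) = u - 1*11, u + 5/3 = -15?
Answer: 6889/9 ≈ 765.44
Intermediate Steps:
Z = -7 (Z = -7 + 0 = -7)
b = 0 (b = 6*((3 + 3)*0) = 6*(6*0) = 6*0 = 0)
u = -50/3 (u = -5/3 - 15 = -50/3 ≈ -16.667)
z(A, s) = -83/3 (z(A, s) = -50/3 - 1*11 = -50/3 - 11 = -83/3)
z(Z, b)² = (-83/3)² = 6889/9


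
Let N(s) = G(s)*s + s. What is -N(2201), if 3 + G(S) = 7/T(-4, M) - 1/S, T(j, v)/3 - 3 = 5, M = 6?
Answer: 90265/24 ≈ 3761.0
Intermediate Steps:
T(j, v) = 24 (T(j, v) = 9 + 3*5 = 9 + 15 = 24)
G(S) = -65/24 - 1/S (G(S) = -3 + (7/24 - 1/S) = -65/24 - 1/S)
N(s) = s + s*(-65/24 - 1/s) (N(s) = (-65/24 - 1/s)*s + s = s*(-65/24 - 1/s) + s = s + s*(-65/24 - 1/s))
-N(2201) = -(-1 - 41/24*2201) = -(-1 - 90241/24) = -1*(-90265/24) = 90265/24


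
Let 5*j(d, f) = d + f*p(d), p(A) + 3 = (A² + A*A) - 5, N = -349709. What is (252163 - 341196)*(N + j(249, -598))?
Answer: 6757311603364/5 ≈ 1.3515e+12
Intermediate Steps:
p(A) = -8 + 2*A² (p(A) = -3 + ((A² + A*A) - 5) = -3 + ((A² + A²) - 5) = -3 + (2*A² - 5) = -3 + (-5 + 2*A²) = -8 + 2*A²)
j(d, f) = d/5 + f*(-8 + 2*d²)/5 (j(d, f) = (d + f*(-8 + 2*d²))/5 = d/5 + f*(-8 + 2*d²)/5)
(252163 - 341196)*(N + j(249, -598)) = (252163 - 341196)*(-349709 + ((⅕)*249 + (⅖)*(-598)*(-4 + 249²))) = -89033*(-349709 + (249/5 + (⅖)*(-598)*(-4 + 62001))) = -89033*(-349709 + (249/5 + (⅖)*(-598)*61997)) = -89033*(-349709 + (249/5 - 74148412/5)) = -89033*(-349709 - 74148163/5) = -89033*(-75896708/5) = 6757311603364/5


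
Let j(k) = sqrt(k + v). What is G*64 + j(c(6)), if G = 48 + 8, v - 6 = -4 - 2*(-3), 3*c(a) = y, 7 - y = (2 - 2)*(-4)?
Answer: 3584 + sqrt(93)/3 ≈ 3587.2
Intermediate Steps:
y = 7 (y = 7 - (2 - 2)*(-4) = 7 - 0*(-4) = 7 - 1*0 = 7 + 0 = 7)
c(a) = 7/3 (c(a) = (1/3)*7 = 7/3)
v = 8 (v = 6 + (-4 - 2*(-3)) = 6 + (-4 + 6) = 6 + 2 = 8)
j(k) = sqrt(8 + k) (j(k) = sqrt(k + 8) = sqrt(8 + k))
G = 56
G*64 + j(c(6)) = 56*64 + sqrt(8 + 7/3) = 3584 + sqrt(31/3) = 3584 + sqrt(93)/3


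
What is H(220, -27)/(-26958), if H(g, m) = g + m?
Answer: -193/26958 ≈ -0.0071593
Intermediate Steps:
H(220, -27)/(-26958) = (220 - 27)/(-26958) = 193*(-1/26958) = -193/26958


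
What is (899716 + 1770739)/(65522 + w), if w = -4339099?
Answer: -2670455/4273577 ≈ -0.62488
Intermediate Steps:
(899716 + 1770739)/(65522 + w) = (899716 + 1770739)/(65522 - 4339099) = 2670455/(-4273577) = 2670455*(-1/4273577) = -2670455/4273577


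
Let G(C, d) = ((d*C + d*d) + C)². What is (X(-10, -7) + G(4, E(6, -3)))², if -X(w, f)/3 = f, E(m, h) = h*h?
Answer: 214974244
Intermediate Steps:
E(m, h) = h²
X(w, f) = -3*f
G(C, d) = (C + d² + C*d)² (G(C, d) = ((C*d + d²) + C)² = ((d² + C*d) + C)² = (C + d² + C*d)²)
(X(-10, -7) + G(4, E(6, -3)))² = (-3*(-7) + (4 + ((-3)²)² + 4*(-3)²)²)² = (21 + (4 + 9² + 4*9)²)² = (21 + (4 + 81 + 36)²)² = (21 + 121²)² = (21 + 14641)² = 14662² = 214974244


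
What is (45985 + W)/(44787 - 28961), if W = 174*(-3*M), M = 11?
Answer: 40243/15826 ≈ 2.5428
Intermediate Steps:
W = -5742 (W = 174*(-3*11) = 174*(-33) = -5742)
(45985 + W)/(44787 - 28961) = (45985 - 5742)/(44787 - 28961) = 40243/15826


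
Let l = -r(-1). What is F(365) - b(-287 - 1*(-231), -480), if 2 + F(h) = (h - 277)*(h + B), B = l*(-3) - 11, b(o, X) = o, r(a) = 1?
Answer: 31470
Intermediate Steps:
l = -1 (l = -1*1 = -1)
B = -8 (B = -1*(-3) - 11 = 3 - 11 = -8)
F(h) = -2 + (-277 + h)*(-8 + h) (F(h) = -2 + (h - 277)*(h - 8) = -2 + (-277 + h)*(-8 + h))
F(365) - b(-287 - 1*(-231), -480) = (2214 + 365**2 - 285*365) - (-287 - 1*(-231)) = (2214 + 133225 - 104025) - (-287 + 231) = 31414 - 1*(-56) = 31414 + 56 = 31470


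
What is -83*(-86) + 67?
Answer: 7205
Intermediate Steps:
-83*(-86) + 67 = 7138 + 67 = 7205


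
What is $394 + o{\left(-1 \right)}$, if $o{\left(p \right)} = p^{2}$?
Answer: $395$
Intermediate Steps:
$394 + o{\left(-1 \right)} = 394 + \left(-1\right)^{2} = 394 + 1 = 395$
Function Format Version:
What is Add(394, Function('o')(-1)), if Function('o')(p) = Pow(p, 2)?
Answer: 395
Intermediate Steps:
Add(394, Function('o')(-1)) = Add(394, Pow(-1, 2)) = Add(394, 1) = 395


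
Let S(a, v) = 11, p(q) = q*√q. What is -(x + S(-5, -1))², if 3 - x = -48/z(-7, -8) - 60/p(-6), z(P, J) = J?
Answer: -142/3 - 80*I*√6/3 ≈ -47.333 - 65.32*I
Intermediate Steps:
p(q) = q^(3/2)
x = -3 + 5*I*√6/3 (x = 3 - (-48/(-8) - 60*I*√6/36) = 3 - (-48*(-⅛) - 60*I*√6/36) = 3 - (6 - 5*I*√6/3) = 3 + (-6 + 5*I*√6/3) = -3 + 5*I*√6/3 ≈ -3.0 + 4.0825*I)
-(x + S(-5, -1))² = -((-3 + 5*I*√6/3) + 11)² = -(8 + 5*I*√6/3)²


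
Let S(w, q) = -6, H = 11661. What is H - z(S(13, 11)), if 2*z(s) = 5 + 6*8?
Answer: 23269/2 ≈ 11635.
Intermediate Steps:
z(s) = 53/2 (z(s) = (5 + 6*8)/2 = (5 + 48)/2 = (1/2)*53 = 53/2)
H - z(S(13, 11)) = 11661 - 1*53/2 = 11661 - 53/2 = 23269/2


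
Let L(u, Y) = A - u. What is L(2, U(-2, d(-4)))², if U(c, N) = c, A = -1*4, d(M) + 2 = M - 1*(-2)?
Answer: 36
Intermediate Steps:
d(M) = M (d(M) = -2 + (M - 1*(-2)) = -2 + (M + 2) = -2 + (2 + M) = M)
A = -4
L(u, Y) = -4 - u
L(2, U(-2, d(-4)))² = (-4 - 1*2)² = (-4 - 2)² = (-6)² = 36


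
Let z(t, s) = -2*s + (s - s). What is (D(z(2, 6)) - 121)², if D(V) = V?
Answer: 17689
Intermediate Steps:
z(t, s) = -2*s (z(t, s) = -2*s + 0 = -2*s)
(D(z(2, 6)) - 121)² = (-2*6 - 121)² = (-12 - 121)² = (-133)² = 17689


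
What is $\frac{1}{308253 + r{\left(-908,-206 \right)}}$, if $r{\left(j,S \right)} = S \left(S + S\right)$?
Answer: $\frac{1}{393125} \approx 2.5437 \cdot 10^{-6}$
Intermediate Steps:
$r{\left(j,S \right)} = 2 S^{2}$ ($r{\left(j,S \right)} = S 2 S = 2 S^{2}$)
$\frac{1}{308253 + r{\left(-908,-206 \right)}} = \frac{1}{308253 + 2 \left(-206\right)^{2}} = \frac{1}{308253 + 2 \cdot 42436} = \frac{1}{308253 + 84872} = \frac{1}{393125}$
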